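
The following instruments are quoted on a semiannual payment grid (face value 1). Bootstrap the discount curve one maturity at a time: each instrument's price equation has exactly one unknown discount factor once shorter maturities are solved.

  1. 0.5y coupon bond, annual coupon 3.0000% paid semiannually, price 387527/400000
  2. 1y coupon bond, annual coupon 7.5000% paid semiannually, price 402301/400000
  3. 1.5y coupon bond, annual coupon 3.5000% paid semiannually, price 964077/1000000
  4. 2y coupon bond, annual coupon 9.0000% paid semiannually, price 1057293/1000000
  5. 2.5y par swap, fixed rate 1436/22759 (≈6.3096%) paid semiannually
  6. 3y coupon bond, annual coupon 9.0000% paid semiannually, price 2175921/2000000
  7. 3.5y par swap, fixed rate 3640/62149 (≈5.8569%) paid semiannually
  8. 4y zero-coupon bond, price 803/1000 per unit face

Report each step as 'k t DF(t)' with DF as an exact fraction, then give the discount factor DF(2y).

1 1/2 1909/2000
2 1 9349/10000
3 3/2 183/200
4 2 891/1000
5 5/2 2141/2500
6 3 8451/10000
7 7/2 409/500
8 4 803/1000
DF(2y) = 891/1000 ≈ 0.891000

step 1 [0.5y] bond c/2=3/200: DF=(387527/400000 − 3/200·(0))/(1+3/200) = 1909/2000 ≈ 0.954500
step 2 [1y] bond c/2=3/80: DF=(402301/400000 − 3/80·(0.954500))/(1+3/80) = 9349/10000 ≈ 0.934900
step 3 [1.5y] bond c/2=7/400: DF=(964077/1000000 − 7/400·(0.954500+0.934900))/(1+7/400) = 183/200 ≈ 0.915000
step 4 [2y] bond c/2=9/200: DF=(1057293/1000000 − 9/200·(0.954500+0.934900+0.915000))/(1+9/200) = 891/1000 ≈ 0.891000
step 5 [2.5y] swap r/2=718/22759: DF=(1 − 718/22759·(0.954500+0.934900+0.915000+0.891000))/(1+718/22759) = 2141/2500 ≈ 0.856400
step 6 [3y] bond c/2=9/200: DF=(2175921/2000000 − 9/200·(0.954500+0.934900+0.915000+0.891000+0.856400))/(1+9/200) = 8451/10000 ≈ 0.845100
step 7 [3.5y] swap r/2=1820/62149: DF=(1 − 1820/62149·(0.954500+0.934900+0.915000+0.891000+0.856400+0.845100))/(1+1820/62149) = 409/500 ≈ 0.818000
step 8 [4y] zero: DF = P = 803/1000 ≈ 0.803000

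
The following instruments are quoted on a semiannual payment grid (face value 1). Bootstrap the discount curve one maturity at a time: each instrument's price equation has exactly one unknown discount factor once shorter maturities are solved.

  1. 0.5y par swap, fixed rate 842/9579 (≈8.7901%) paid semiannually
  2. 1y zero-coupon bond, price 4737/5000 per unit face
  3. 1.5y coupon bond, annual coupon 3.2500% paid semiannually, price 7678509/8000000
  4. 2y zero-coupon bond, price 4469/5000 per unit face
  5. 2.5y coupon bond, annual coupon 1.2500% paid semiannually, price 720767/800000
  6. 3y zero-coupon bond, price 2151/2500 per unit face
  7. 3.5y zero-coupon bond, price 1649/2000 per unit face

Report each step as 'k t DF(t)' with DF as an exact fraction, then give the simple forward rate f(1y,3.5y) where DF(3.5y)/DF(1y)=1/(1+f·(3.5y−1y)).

1 1/2 9579/10000
2 1 4737/5000
3 3/2 457/500
4 2 4469/5000
5 5/2 8723/10000
6 3 2151/2500
7 7/2 1649/2000
f(1y,3.5y) = ((4737/5000)/(1649/2000) − 1)/(5/2) = 2458/41225 ≈ 5.9624%

step 1 [0.5y] swap r/2=421/9579: DF=(1 − 421/9579·(0))/(1+421/9579) = 9579/10000 ≈ 0.957900
step 2 [1y] zero: DF = P = 4737/5000 ≈ 0.947400
step 3 [1.5y] bond c/2=13/800: DF=(7678509/8000000 − 13/800·(0.957900+0.947400))/(1+13/800) = 457/500 ≈ 0.914000
step 4 [2y] zero: DF = P = 4469/5000 ≈ 0.893800
step 5 [2.5y] bond c/2=1/160: DF=(720767/800000 − 1/160·(0.957900+0.947400+0.914000+0.893800))/(1+1/160) = 8723/10000 ≈ 0.872300
step 6 [3y] zero: DF = P = 2151/2500 ≈ 0.860400
step 7 [3.5y] zero: DF = P = 1649/2000 ≈ 0.824500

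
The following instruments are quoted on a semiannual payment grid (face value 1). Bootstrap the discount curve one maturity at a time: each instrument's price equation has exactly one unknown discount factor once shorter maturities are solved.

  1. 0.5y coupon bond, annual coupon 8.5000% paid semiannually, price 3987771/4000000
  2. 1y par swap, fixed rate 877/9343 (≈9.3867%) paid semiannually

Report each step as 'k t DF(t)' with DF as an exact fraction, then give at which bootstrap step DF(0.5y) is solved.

1 1/2 9563/10000
2 1 9123/10000
DF(0.5y) is solved at step 1

step 1 [0.5y] bond c/2=17/400: DF=(3987771/4000000 − 17/400·(0))/(1+17/400) = 9563/10000 ≈ 0.956300
step 2 [1y] swap r/2=877/18686: DF=(1 − 877/18686·(0.956300))/(1+877/18686) = 9123/10000 ≈ 0.912300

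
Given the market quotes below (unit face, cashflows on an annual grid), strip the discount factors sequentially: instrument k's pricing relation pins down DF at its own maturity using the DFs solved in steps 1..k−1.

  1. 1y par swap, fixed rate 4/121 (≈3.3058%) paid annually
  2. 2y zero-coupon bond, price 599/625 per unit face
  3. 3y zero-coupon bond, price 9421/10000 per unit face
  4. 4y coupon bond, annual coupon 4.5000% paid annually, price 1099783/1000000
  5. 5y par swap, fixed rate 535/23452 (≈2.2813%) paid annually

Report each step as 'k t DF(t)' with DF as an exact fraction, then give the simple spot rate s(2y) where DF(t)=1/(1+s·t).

step 1 [1y] swap r/1=4/121: DF=(1 − 4/121·(0))/(1+4/121) = 121/125 ≈ 0.968000
step 2 [2y] zero: DF = P = 599/625 ≈ 0.958400
step 3 [3y] zero: DF = P = 9421/10000 ≈ 0.942100
step 4 [4y] bond c/1=9/200: DF=(1099783/1000000 − 9/200·(0.968000+0.958400+0.942100))/(1+9/200) = 9289/10000 ≈ 0.928900
step 5 [5y] swap r/1=535/23452: DF=(1 − 535/23452·(0.968000+0.958400+0.942100+0.928900))/(1+535/23452) = 893/1000 ≈ 0.893000

1 1 121/125
2 2 599/625
3 3 9421/10000
4 4 9289/10000
5 5 893/1000
s(2y) = (1/(599/625) − 1)/(2) = 13/599 ≈ 2.1703%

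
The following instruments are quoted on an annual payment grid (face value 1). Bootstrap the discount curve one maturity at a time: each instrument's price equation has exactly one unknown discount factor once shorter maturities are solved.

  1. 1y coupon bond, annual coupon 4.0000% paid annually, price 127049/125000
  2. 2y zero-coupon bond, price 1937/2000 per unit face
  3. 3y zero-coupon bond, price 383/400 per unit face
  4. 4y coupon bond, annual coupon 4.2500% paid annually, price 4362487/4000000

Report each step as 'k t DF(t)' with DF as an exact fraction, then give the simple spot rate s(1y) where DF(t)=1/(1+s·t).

1 1 9773/10000
2 2 1937/2000
3 3 383/400
4 4 4639/5000
s(1y) = (1/(9773/10000) − 1)/(1) = 227/9773 ≈ 2.3227%

step 1 [1y] bond c/1=1/25: DF=(127049/125000 − 1/25·(0))/(1+1/25) = 9773/10000 ≈ 0.977300
step 2 [2y] zero: DF = P = 1937/2000 ≈ 0.968500
step 3 [3y] zero: DF = P = 383/400 ≈ 0.957500
step 4 [4y] bond c/1=17/400: DF=(4362487/4000000 − 17/400·(0.977300+0.968500+0.957500))/(1+17/400) = 4639/5000 ≈ 0.927800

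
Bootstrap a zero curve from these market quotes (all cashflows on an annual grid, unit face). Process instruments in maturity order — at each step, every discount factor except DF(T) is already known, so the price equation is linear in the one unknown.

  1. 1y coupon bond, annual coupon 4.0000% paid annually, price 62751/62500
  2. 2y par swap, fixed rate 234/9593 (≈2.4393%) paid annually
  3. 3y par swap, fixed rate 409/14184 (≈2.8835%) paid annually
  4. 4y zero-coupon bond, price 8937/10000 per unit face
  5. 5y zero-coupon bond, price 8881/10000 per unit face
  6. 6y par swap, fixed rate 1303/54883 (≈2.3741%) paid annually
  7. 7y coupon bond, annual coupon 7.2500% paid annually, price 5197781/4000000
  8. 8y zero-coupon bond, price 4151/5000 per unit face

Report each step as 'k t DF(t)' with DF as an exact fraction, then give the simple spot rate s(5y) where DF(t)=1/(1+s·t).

step 1 [1y] bond c/1=1/25: DF=(62751/62500 − 1/25·(0))/(1+1/25) = 4827/5000 ≈ 0.965400
step 2 [2y] swap r/1=234/9593: DF=(1 − 234/9593·(0.965400))/(1+234/9593) = 2383/2500 ≈ 0.953200
step 3 [3y] swap r/1=409/14184: DF=(1 − 409/14184·(0.965400+0.953200))/(1+409/14184) = 4591/5000 ≈ 0.918200
step 4 [4y] zero: DF = P = 8937/10000 ≈ 0.893700
step 5 [5y] zero: DF = P = 8881/10000 ≈ 0.888100
step 6 [6y] swap r/1=1303/54883: DF=(1 − 1303/54883·(0.965400+0.953200+0.918200+0.893700+0.888100))/(1+1303/54883) = 8697/10000 ≈ 0.869700
step 7 [7y] bond c/1=29/400: DF=(5197781/4000000 − 29/400·(0.965400+0.953200+0.918200+0.893700+0.888100+0.869700))/(1+29/400) = 4203/5000 ≈ 0.840600
step 8 [8y] zero: DF = P = 4151/5000 ≈ 0.830200

1 1 4827/5000
2 2 2383/2500
3 3 4591/5000
4 4 8937/10000
5 5 8881/10000
6 6 8697/10000
7 7 4203/5000
8 8 4151/5000
s(5y) = (1/(8881/10000) − 1)/(5) = 1119/44405 ≈ 2.5200%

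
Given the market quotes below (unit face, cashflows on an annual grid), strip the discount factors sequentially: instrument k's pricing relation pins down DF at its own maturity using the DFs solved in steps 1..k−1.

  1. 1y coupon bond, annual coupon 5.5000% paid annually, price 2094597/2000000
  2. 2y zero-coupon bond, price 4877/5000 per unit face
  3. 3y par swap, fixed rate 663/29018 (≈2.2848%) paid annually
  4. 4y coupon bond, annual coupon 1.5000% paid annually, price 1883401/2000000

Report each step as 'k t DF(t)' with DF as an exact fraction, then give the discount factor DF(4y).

1 1 9927/10000
2 2 4877/5000
3 3 9337/10000
4 4 8849/10000
DF(4y) = 8849/10000 ≈ 0.884900

step 1 [1y] bond c/1=11/200: DF=(2094597/2000000 − 11/200·(0))/(1+11/200) = 9927/10000 ≈ 0.992700
step 2 [2y] zero: DF = P = 4877/5000 ≈ 0.975400
step 3 [3y] swap r/1=663/29018: DF=(1 − 663/29018·(0.992700+0.975400))/(1+663/29018) = 9337/10000 ≈ 0.933700
step 4 [4y] bond c/1=3/200: DF=(1883401/2000000 − 3/200·(0.992700+0.975400+0.933700))/(1+3/200) = 8849/10000 ≈ 0.884900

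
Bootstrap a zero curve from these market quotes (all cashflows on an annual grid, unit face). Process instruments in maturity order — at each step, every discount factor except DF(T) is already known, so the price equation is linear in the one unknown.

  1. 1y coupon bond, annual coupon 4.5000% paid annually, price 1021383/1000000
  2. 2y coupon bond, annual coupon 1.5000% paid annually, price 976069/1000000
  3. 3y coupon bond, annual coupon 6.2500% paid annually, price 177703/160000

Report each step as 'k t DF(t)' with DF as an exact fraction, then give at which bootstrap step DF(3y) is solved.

1 1 4887/5000
2 2 592/625
3 3 9321/10000
DF(3y) is solved at step 3

step 1 [1y] bond c/1=9/200: DF=(1021383/1000000 − 9/200·(0))/(1+9/200) = 4887/5000 ≈ 0.977400
step 2 [2y] bond c/1=3/200: DF=(976069/1000000 − 3/200·(0.977400))/(1+3/200) = 592/625 ≈ 0.947200
step 3 [3y] bond c/1=1/16: DF=(177703/160000 − 1/16·(0.977400+0.947200))/(1+1/16) = 9321/10000 ≈ 0.932100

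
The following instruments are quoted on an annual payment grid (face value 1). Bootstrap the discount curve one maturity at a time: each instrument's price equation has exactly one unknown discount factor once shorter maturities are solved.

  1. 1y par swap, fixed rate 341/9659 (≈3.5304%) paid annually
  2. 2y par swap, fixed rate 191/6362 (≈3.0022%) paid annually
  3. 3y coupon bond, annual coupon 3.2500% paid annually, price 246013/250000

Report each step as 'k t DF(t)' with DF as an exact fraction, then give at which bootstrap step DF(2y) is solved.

step 1 [1y] swap r/1=341/9659: DF=(1 − 341/9659·(0))/(1+341/9659) = 9659/10000 ≈ 0.965900
step 2 [2y] swap r/1=191/6362: DF=(1 − 191/6362·(0.965900))/(1+191/6362) = 9427/10000 ≈ 0.942700
step 3 [3y] bond c/1=13/400: DF=(246013/250000 − 13/400·(0.965900+0.942700))/(1+13/400) = 893/1000 ≈ 0.893000

1 1 9659/10000
2 2 9427/10000
3 3 893/1000
DF(2y) is solved at step 2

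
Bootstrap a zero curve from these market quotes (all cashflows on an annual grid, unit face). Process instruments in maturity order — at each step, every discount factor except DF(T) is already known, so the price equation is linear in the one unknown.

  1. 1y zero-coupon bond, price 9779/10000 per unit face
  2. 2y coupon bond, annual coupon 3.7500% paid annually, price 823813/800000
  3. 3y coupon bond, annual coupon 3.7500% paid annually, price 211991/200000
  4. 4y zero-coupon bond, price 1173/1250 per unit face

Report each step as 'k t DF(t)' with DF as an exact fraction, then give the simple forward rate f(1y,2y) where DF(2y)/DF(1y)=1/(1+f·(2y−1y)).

step 1 [1y] zero: DF = P = 9779/10000 ≈ 0.977900
step 2 [2y] bond c/1=3/80: DF=(823813/800000 − 3/80·(0.977900))/(1+3/80) = 2393/2500 ≈ 0.957200
step 3 [3y] bond c/1=3/80: DF=(211991/200000 − 3/80·(0.977900+0.957200))/(1+3/80) = 9517/10000 ≈ 0.951700
step 4 [4y] zero: DF = P = 1173/1250 ≈ 0.938400

1 1 9779/10000
2 2 2393/2500
3 3 9517/10000
4 4 1173/1250
f(1y,2y) = ((9779/10000)/(2393/2500) − 1)/(1) = 207/9572 ≈ 2.1626%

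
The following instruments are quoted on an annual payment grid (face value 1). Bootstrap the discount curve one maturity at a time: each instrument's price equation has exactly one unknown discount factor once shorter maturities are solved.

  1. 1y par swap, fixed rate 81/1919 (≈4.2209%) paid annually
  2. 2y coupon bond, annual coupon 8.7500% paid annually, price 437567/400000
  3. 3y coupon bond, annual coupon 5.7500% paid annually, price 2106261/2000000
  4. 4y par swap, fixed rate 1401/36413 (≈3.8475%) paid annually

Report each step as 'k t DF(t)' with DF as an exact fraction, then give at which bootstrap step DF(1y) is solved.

step 1 [1y] swap r/1=81/1919: DF=(1 − 81/1919·(0))/(1+81/1919) = 1919/2000 ≈ 0.959500
step 2 [2y] bond c/1=7/80: DF=(437567/400000 − 7/80·(0.959500))/(1+7/80) = 9287/10000 ≈ 0.928700
step 3 [3y] bond c/1=23/400: DF=(2106261/2000000 − 23/400·(0.959500+0.928700))/(1+23/400) = 2233/2500 ≈ 0.893200
step 4 [4y] swap r/1=1401/36413: DF=(1 − 1401/36413·(0.959500+0.928700+0.893200))/(1+1401/36413) = 8599/10000 ≈ 0.859900

1 1 1919/2000
2 2 9287/10000
3 3 2233/2500
4 4 8599/10000
DF(1y) is solved at step 1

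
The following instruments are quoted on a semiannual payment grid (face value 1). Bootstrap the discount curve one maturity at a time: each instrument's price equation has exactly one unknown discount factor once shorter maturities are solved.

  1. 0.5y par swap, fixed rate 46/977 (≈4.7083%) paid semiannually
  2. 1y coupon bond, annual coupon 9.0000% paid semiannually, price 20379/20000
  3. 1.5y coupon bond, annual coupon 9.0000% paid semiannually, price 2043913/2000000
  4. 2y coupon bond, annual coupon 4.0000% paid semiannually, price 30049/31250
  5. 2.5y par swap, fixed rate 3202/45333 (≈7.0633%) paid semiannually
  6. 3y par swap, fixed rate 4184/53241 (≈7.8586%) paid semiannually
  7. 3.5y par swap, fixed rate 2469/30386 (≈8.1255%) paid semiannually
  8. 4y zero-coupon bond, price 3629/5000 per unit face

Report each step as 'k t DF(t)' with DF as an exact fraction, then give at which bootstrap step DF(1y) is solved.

step 1 [0.5y] swap r/2=23/977: DF=(1 − 23/977·(0))/(1+23/977) = 977/1000 ≈ 0.977000
step 2 [1y] bond c/2=9/200: DF=(20379/20000 − 9/200·(0.977000))/(1+9/200) = 933/1000 ≈ 0.933000
step 3 [1.5y] bond c/2=9/200: DF=(2043913/2000000 − 9/200·(0.977000+0.933000))/(1+9/200) = 8957/10000 ≈ 0.895700
step 4 [2y] bond c/2=1/50: DF=(30049/31250 − 1/50·(0.977000+0.933000+0.895700))/(1+1/50) = 8877/10000 ≈ 0.887700
step 5 [2.5y] swap r/2=1601/45333: DF=(1 − 1601/45333·(0.977000+0.933000+0.895700+0.887700))/(1+1601/45333) = 8399/10000 ≈ 0.839900
step 6 [3y] swap r/2=2092/53241: DF=(1 − 2092/53241·(0.977000+0.933000+0.895700+0.887700+0.839900))/(1+2092/53241) = 1977/2500 ≈ 0.790800
step 7 [3.5y] swap r/2=2469/60772: DF=(1 − 2469/60772·(0.977000+0.933000+0.895700+0.887700+0.839900+0.790800))/(1+2469/60772) = 7531/10000 ≈ 0.753100
step 8 [4y] zero: DF = P = 3629/5000 ≈ 0.725800

1 1/2 977/1000
2 1 933/1000
3 3/2 8957/10000
4 2 8877/10000
5 5/2 8399/10000
6 3 1977/2500
7 7/2 7531/10000
8 4 3629/5000
DF(1y) is solved at step 2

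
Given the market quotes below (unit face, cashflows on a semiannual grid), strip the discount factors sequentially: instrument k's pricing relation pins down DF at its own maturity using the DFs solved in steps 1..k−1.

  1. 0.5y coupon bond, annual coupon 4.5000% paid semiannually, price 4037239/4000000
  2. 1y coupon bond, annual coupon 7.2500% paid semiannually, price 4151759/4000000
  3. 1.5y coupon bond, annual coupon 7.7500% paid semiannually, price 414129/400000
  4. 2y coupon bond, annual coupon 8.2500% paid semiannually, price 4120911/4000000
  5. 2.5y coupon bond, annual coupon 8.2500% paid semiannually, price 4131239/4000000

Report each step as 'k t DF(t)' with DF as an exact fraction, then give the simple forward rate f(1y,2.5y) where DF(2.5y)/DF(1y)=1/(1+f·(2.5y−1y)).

1 1/2 9871/10000
2 1 9671/10000
3 3/2 4619/5000
4 2 4377/5000
5 5/2 527/625
f(1y,2.5y) = ((9671/10000)/(527/625) − 1)/(3/2) = 413/4216 ≈ 9.7960%

step 1 [0.5y] bond c/2=9/400: DF=(4037239/4000000 − 9/400·(0))/(1+9/400) = 9871/10000 ≈ 0.987100
step 2 [1y] bond c/2=29/800: DF=(4151759/4000000 − 29/800·(0.987100))/(1+29/800) = 9671/10000 ≈ 0.967100
step 3 [1.5y] bond c/2=31/800: DF=(414129/400000 − 31/800·(0.987100+0.967100))/(1+31/800) = 4619/5000 ≈ 0.923800
step 4 [2y] bond c/2=33/800: DF=(4120911/4000000 − 33/800·(0.987100+0.967100+0.923800))/(1+33/800) = 4377/5000 ≈ 0.875400
step 5 [2.5y] bond c/2=33/800: DF=(4131239/4000000 − 33/800·(0.987100+0.967100+0.923800+0.875400))/(1+33/800) = 527/625 ≈ 0.843200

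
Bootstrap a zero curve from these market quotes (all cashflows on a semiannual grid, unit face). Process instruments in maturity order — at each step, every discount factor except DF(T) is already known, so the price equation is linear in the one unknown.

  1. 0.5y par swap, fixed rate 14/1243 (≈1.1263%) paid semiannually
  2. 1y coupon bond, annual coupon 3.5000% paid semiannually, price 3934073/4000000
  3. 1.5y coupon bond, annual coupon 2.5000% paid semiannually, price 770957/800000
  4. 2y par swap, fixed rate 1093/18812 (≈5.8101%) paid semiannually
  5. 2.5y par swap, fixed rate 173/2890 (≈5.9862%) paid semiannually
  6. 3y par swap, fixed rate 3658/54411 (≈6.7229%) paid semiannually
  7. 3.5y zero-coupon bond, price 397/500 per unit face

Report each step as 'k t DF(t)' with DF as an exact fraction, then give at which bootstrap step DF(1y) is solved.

step 1 [0.5y] swap r/2=7/1243: DF=(1 − 7/1243·(0))/(1+7/1243) = 1243/1250 ≈ 0.994400
step 2 [1y] bond c/2=7/400: DF=(3934073/4000000 − 7/400·(0.994400))/(1+7/400) = 1899/2000 ≈ 0.949500
step 3 [1.5y] bond c/2=1/80: DF=(770957/800000 − 1/80·(0.994400+0.949500))/(1+1/80) = 4639/5000 ≈ 0.927800
step 4 [2y] swap r/2=1093/37624: DF=(1 − 1093/37624·(0.994400+0.949500+0.927800))/(1+1093/37624) = 8907/10000 ≈ 0.890700
step 5 [2.5y] swap r/2=173/5780: DF=(1 − 173/5780·(0.994400+0.949500+0.927800+0.890700))/(1+173/5780) = 1077/1250 ≈ 0.861600
step 6 [3y] swap r/2=1829/54411: DF=(1 − 1829/54411·(0.994400+0.949500+0.927800+0.890700+0.861600))/(1+1829/54411) = 8171/10000 ≈ 0.817100
step 7 [3.5y] zero: DF = P = 397/500 ≈ 0.794000

1 1/2 1243/1250
2 1 1899/2000
3 3/2 4639/5000
4 2 8907/10000
5 5/2 1077/1250
6 3 8171/10000
7 7/2 397/500
DF(1y) is solved at step 2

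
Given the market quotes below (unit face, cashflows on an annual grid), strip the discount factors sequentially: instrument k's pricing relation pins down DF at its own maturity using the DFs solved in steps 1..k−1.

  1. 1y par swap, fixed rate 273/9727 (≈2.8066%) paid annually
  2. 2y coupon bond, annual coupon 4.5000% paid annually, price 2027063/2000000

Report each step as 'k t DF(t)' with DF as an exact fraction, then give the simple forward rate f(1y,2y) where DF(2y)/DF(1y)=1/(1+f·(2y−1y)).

step 1 [1y] swap r/1=273/9727: DF=(1 − 273/9727·(0))/(1+273/9727) = 9727/10000 ≈ 0.972700
step 2 [2y] bond c/1=9/200: DF=(2027063/2000000 − 9/200·(0.972700))/(1+9/200) = 116/125 ≈ 0.928000

1 1 9727/10000
2 2 116/125
f(1y,2y) = ((9727/10000)/(116/125) − 1)/(1) = 447/9280 ≈ 4.8168%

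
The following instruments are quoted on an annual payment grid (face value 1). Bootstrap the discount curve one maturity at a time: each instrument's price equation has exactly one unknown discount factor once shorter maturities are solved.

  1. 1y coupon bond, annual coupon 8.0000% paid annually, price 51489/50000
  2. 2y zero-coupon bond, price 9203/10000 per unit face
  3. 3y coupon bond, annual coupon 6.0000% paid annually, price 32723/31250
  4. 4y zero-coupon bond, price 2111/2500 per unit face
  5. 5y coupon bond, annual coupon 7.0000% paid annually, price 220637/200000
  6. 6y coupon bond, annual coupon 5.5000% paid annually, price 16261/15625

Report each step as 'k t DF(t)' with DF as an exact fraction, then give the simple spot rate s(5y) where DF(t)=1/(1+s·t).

1 1 1907/2000
2 2 9203/10000
3 3 4409/5000
4 4 2111/2500
5 5 1591/2000
6 6 7573/10000
s(5y) = (1/(1591/2000) − 1)/(5) = 409/7955 ≈ 5.1414%

step 1 [1y] bond c/1=2/25: DF=(51489/50000 − 2/25·(0))/(1+2/25) = 1907/2000 ≈ 0.953500
step 2 [2y] zero: DF = P = 9203/10000 ≈ 0.920300
step 3 [3y] bond c/1=3/50: DF=(32723/31250 − 3/50·(0.953500+0.920300))/(1+3/50) = 4409/5000 ≈ 0.881800
step 4 [4y] zero: DF = P = 2111/2500 ≈ 0.844400
step 5 [5y] bond c/1=7/100: DF=(220637/200000 − 7/100·(0.953500+0.920300+0.881800+0.844400))/(1+7/100) = 1591/2000 ≈ 0.795500
step 6 [6y] bond c/1=11/200: DF=(16261/15625 − 11/200·(0.953500+0.920300+0.881800+0.844400+0.795500))/(1+11/200) = 7573/10000 ≈ 0.757300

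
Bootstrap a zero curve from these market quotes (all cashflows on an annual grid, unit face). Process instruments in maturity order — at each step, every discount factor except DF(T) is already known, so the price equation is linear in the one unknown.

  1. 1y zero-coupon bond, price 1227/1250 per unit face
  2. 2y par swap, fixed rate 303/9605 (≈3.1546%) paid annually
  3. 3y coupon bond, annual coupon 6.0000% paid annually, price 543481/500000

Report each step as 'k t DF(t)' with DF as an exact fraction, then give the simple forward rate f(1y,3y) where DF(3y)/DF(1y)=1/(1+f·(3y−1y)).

step 1 [1y] zero: DF = P = 1227/1250 ≈ 0.981600
step 2 [2y] swap r/1=303/9605: DF=(1 − 303/9605·(0.981600))/(1+303/9605) = 4697/5000 ≈ 0.939400
step 3 [3y] bond c/1=3/50: DF=(543481/500000 − 3/50·(0.981600+0.939400))/(1+3/50) = 9167/10000 ≈ 0.916700

1 1 1227/1250
2 2 4697/5000
3 3 9167/10000
f(1y,3y) = ((1227/1250)/(9167/10000) − 1)/(2) = 649/18334 ≈ 3.5399%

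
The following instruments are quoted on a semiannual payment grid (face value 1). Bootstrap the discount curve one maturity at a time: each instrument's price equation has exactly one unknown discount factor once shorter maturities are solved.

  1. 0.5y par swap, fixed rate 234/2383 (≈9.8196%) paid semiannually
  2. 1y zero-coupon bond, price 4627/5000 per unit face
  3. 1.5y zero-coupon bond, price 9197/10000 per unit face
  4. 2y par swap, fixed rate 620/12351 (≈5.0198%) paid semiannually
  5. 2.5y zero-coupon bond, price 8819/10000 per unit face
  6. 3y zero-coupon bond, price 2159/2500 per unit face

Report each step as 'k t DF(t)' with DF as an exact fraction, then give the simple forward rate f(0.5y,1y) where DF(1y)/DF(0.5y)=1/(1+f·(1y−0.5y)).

1 1/2 2383/2500
2 1 4627/5000
3 3/2 9197/10000
4 2 907/1000
5 5/2 8819/10000
6 3 2159/2500
f(0.5y,1y) = ((2383/2500)/(4627/5000) − 1)/(1/2) = 278/4627 ≈ 6.0082%

step 1 [0.5y] swap r/2=117/2383: DF=(1 − 117/2383·(0))/(1+117/2383) = 2383/2500 ≈ 0.953200
step 2 [1y] zero: DF = P = 4627/5000 ≈ 0.925400
step 3 [1.5y] zero: DF = P = 9197/10000 ≈ 0.919700
step 4 [2y] swap r/2=310/12351: DF=(1 − 310/12351·(0.953200+0.925400+0.919700))/(1+310/12351) = 907/1000 ≈ 0.907000
step 5 [2.5y] zero: DF = P = 8819/10000 ≈ 0.881900
step 6 [3y] zero: DF = P = 2159/2500 ≈ 0.863600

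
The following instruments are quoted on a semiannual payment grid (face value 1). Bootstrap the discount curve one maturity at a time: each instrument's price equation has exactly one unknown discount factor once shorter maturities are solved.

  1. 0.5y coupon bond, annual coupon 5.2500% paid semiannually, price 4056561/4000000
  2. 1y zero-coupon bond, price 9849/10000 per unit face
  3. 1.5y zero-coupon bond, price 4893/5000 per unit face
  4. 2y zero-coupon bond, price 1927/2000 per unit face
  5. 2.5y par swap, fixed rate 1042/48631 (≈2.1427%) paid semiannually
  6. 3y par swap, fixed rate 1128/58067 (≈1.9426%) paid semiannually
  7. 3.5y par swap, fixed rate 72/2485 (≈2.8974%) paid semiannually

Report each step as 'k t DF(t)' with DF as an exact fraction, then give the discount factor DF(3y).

1 1/2 4941/5000
2 1 9849/10000
3 3/2 4893/5000
4 2 1927/2000
5 5/2 9479/10000
6 3 2359/2500
7 7/2 2257/2500
DF(3y) = 2359/2500 ≈ 0.943600

step 1 [0.5y] bond c/2=21/800: DF=(4056561/4000000 − 21/800·(0))/(1+21/800) = 4941/5000 ≈ 0.988200
step 2 [1y] zero: DF = P = 9849/10000 ≈ 0.984900
step 3 [1.5y] zero: DF = P = 4893/5000 ≈ 0.978600
step 4 [2y] zero: DF = P = 1927/2000 ≈ 0.963500
step 5 [2.5y] swap r/2=521/48631: DF=(1 − 521/48631·(0.988200+0.984900+0.978600+0.963500))/(1+521/48631) = 9479/10000 ≈ 0.947900
step 6 [3y] swap r/2=564/58067: DF=(1 − 564/58067·(0.988200+0.984900+0.978600+0.963500+0.947900))/(1+564/58067) = 2359/2500 ≈ 0.943600
step 7 [3.5y] swap r/2=36/2485: DF=(1 − 36/2485·(0.988200+0.984900+0.978600+0.963500+0.947900+0.943600))/(1+36/2485) = 2257/2500 ≈ 0.902800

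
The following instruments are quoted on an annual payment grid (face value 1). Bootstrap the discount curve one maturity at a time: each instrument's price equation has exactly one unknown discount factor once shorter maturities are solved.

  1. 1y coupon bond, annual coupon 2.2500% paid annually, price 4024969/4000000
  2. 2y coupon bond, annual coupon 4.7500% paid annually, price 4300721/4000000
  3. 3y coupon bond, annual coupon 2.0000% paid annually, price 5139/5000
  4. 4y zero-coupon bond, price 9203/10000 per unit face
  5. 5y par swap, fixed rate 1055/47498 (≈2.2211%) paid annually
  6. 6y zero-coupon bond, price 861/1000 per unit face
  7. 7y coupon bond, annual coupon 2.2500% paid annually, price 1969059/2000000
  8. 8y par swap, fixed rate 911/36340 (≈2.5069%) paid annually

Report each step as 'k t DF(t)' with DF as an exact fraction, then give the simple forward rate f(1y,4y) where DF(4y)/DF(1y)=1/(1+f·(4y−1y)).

step 1 [1y] bond c/1=9/400: DF=(4024969/4000000 − 9/400·(0))/(1+9/400) = 9841/10000 ≈ 0.984100
step 2 [2y] bond c/1=19/400: DF=(4300721/4000000 − 19/400·(0.984100))/(1+19/400) = 4909/5000 ≈ 0.981800
step 3 [3y] bond c/1=1/50: DF=(5139/5000 − 1/50·(0.984100+0.981800))/(1+1/50) = 9691/10000 ≈ 0.969100
step 4 [4y] zero: DF = P = 9203/10000 ≈ 0.920300
step 5 [5y] swap r/1=1055/47498: DF=(1 − 1055/47498·(0.984100+0.981800+0.969100+0.920300))/(1+1055/47498) = 1789/2000 ≈ 0.894500
step 6 [6y] zero: DF = P = 861/1000 ≈ 0.861000
step 7 [7y] bond c/1=9/400: DF=(1969059/2000000 − 9/400·(0.984100+0.981800+0.969100+0.920300+0.894500+0.861000))/(1+9/400) = 4197/5000 ≈ 0.839400
step 8 [8y] swap r/1=911/36340: DF=(1 − 911/36340·(0.984100+0.981800+0.969100+0.920300+0.894500+0.861000+0.839400))/(1+911/36340) = 4089/5000 ≈ 0.817800

1 1 9841/10000
2 2 4909/5000
3 3 9691/10000
4 4 9203/10000
5 5 1789/2000
6 6 861/1000
7 7 4197/5000
8 8 4089/5000
f(1y,4y) = ((9841/10000)/(9203/10000) − 1)/(3) = 638/27609 ≈ 2.3108%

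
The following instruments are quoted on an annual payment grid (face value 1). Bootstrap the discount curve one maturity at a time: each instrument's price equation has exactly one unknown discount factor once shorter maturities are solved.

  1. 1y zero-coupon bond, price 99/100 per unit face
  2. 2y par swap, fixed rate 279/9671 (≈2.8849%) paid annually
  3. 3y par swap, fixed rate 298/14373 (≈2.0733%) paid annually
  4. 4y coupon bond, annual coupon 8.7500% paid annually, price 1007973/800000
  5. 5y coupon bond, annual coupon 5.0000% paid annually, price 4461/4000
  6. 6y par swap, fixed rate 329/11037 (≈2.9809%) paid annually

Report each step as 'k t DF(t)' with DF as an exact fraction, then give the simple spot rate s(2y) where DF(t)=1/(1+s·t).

1 1 99/100
2 2 4721/5000
3 3 2351/2500
4 4 9273/10000
5 5 8811/10000
6 6 1671/2000
s(2y) = (1/(4721/5000) − 1)/(2) = 279/9442 ≈ 2.9549%

step 1 [1y] zero: DF = P = 99/100 ≈ 0.990000
step 2 [2y] swap r/1=279/9671: DF=(1 − 279/9671·(0.990000))/(1+279/9671) = 4721/5000 ≈ 0.944200
step 3 [3y] swap r/1=298/14373: DF=(1 − 298/14373·(0.990000+0.944200))/(1+298/14373) = 2351/2500 ≈ 0.940400
step 4 [4y] bond c/1=7/80: DF=(1007973/800000 − 7/80·(0.990000+0.944200+0.940400))/(1+7/80) = 9273/10000 ≈ 0.927300
step 5 [5y] bond c/1=1/20: DF=(4461/4000 − 1/20·(0.990000+0.944200+0.940400+0.927300))/(1+1/20) = 8811/10000 ≈ 0.881100
step 6 [6y] swap r/1=329/11037: DF=(1 − 329/11037·(0.990000+0.944200+0.940400+0.927300+0.881100))/(1+329/11037) = 1671/2000 ≈ 0.835500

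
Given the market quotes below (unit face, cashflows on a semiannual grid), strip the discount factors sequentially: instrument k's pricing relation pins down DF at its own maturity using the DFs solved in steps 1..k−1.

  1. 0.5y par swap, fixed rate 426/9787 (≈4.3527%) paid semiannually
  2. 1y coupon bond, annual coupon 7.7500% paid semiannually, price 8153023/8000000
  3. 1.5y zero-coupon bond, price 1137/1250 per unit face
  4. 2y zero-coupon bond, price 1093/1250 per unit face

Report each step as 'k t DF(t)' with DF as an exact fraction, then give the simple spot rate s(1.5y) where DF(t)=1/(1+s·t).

1 1/2 9787/10000
2 1 4723/5000
3 3/2 1137/1250
4 2 1093/1250
s(1.5y) = (1/(1137/1250) − 1)/(3/2) = 226/3411 ≈ 6.6256%

step 1 [0.5y] swap r/2=213/9787: DF=(1 − 213/9787·(0))/(1+213/9787) = 9787/10000 ≈ 0.978700
step 2 [1y] bond c/2=31/800: DF=(8153023/8000000 − 31/800·(0.978700))/(1+31/800) = 4723/5000 ≈ 0.944600
step 3 [1.5y] zero: DF = P = 1137/1250 ≈ 0.909600
step 4 [2y] zero: DF = P = 1093/1250 ≈ 0.874400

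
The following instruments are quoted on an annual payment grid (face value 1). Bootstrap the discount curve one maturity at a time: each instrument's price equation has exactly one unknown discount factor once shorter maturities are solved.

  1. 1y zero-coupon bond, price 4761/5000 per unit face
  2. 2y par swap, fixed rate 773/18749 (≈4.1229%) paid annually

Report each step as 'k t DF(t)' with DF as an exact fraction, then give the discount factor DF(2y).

step 1 [1y] zero: DF = P = 4761/5000 ≈ 0.952200
step 2 [2y] swap r/1=773/18749: DF=(1 − 773/18749·(0.952200))/(1+773/18749) = 9227/10000 ≈ 0.922700

1 1 4761/5000
2 2 9227/10000
DF(2y) = 9227/10000 ≈ 0.922700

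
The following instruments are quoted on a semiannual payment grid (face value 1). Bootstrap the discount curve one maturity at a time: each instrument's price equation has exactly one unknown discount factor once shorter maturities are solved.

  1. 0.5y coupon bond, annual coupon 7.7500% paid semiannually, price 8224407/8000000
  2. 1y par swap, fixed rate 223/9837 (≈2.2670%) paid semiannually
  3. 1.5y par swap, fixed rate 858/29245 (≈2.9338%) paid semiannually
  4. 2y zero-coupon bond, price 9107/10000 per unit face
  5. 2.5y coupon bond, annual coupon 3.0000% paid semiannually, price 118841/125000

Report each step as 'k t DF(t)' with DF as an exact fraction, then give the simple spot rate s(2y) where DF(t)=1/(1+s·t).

step 1 [0.5y] bond c/2=31/800: DF=(8224407/8000000 − 31/800·(0))/(1+31/800) = 9897/10000 ≈ 0.989700
step 2 [1y] swap r/2=223/19674: DF=(1 − 223/19674·(0.989700))/(1+223/19674) = 9777/10000 ≈ 0.977700
step 3 [1.5y] swap r/2=429/29245: DF=(1 − 429/29245·(0.989700+0.977700))/(1+429/29245) = 9571/10000 ≈ 0.957100
step 4 [2y] zero: DF = P = 9107/10000 ≈ 0.910700
step 5 [2.5y] bond c/2=3/200: DF=(118841/125000 − 3/200·(0.989700+0.977700+0.957100+0.910700))/(1+3/200) = 22/25 ≈ 0.880000

1 1/2 9897/10000
2 1 9777/10000
3 3/2 9571/10000
4 2 9107/10000
5 5/2 22/25
s(2y) = (1/(9107/10000) − 1)/(2) = 893/18214 ≈ 4.9028%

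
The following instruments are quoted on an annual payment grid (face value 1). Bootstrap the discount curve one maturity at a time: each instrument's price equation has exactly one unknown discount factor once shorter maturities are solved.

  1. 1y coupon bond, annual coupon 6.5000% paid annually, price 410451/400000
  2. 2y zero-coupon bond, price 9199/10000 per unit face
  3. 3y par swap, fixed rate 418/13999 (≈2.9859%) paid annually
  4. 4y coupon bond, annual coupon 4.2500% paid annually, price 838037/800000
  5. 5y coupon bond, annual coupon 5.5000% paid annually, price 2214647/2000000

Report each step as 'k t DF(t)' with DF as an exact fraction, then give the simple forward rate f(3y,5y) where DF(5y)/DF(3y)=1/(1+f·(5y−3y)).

step 1 [1y] bond c/1=13/200: DF=(410451/400000 − 13/200·(0))/(1+13/200) = 1927/2000 ≈ 0.963500
step 2 [2y] zero: DF = P = 9199/10000 ≈ 0.919900
step 3 [3y] swap r/1=418/13999: DF=(1 − 418/13999·(0.963500+0.919900))/(1+418/13999) = 2291/2500 ≈ 0.916400
step 4 [4y] bond c/1=17/400: DF=(838037/800000 − 17/400·(0.963500+0.919900+0.916400))/(1+17/400) = 8907/10000 ≈ 0.890700
step 5 [5y] bond c/1=11/200: DF=(2214647/2000000 − 11/200·(0.963500+0.919900+0.916400+0.890700))/(1+11/200) = 2143/2500 ≈ 0.857200

1 1 1927/2000
2 2 9199/10000
3 3 2291/2500
4 4 8907/10000
5 5 2143/2500
f(3y,5y) = ((2291/2500)/(2143/2500) − 1)/(2) = 74/2143 ≈ 3.4531%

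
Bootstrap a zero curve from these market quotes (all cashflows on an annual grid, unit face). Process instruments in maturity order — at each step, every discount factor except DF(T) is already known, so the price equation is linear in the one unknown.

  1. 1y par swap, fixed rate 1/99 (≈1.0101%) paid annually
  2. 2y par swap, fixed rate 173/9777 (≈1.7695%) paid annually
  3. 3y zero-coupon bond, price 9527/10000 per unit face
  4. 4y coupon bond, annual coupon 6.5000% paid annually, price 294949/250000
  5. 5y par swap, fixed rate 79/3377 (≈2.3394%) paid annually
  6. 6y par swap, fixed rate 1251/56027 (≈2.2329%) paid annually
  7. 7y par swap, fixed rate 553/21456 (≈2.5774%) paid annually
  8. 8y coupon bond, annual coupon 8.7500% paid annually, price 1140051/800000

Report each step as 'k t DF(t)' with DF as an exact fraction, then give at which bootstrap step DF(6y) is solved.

1 1 99/100
2 2 4827/5000
3 3 9527/10000
4 4 9303/10000
5 5 4447/5000
6 6 8749/10000
7 7 8341/10000
8 8 317/400
DF(6y) is solved at step 6

step 1 [1y] swap r/1=1/99: DF=(1 − 1/99·(0))/(1+1/99) = 99/100 ≈ 0.990000
step 2 [2y] swap r/1=173/9777: DF=(1 − 173/9777·(0.990000))/(1+173/9777) = 4827/5000 ≈ 0.965400
step 3 [3y] zero: DF = P = 9527/10000 ≈ 0.952700
step 4 [4y] bond c/1=13/200: DF=(294949/250000 − 13/200·(0.990000+0.965400+0.952700))/(1+13/200) = 9303/10000 ≈ 0.930300
step 5 [5y] swap r/1=79/3377: DF=(1 − 79/3377·(0.990000+0.965400+0.952700+0.930300))/(1+79/3377) = 4447/5000 ≈ 0.889400
step 6 [6y] swap r/1=1251/56027: DF=(1 − 1251/56027·(0.990000+0.965400+0.952700+0.930300+0.889400))/(1+1251/56027) = 8749/10000 ≈ 0.874900
step 7 [7y] swap r/1=553/21456: DF=(1 − 553/21456·(0.990000+0.965400+0.952700+0.930300+0.889400+0.874900))/(1+553/21456) = 8341/10000 ≈ 0.834100
step 8 [8y] bond c/1=7/80: DF=(1140051/800000 − 7/80·(0.990000+0.965400+0.952700+0.930300+0.889400+0.874900+0.834100))/(1+7/80) = 317/400 ≈ 0.792500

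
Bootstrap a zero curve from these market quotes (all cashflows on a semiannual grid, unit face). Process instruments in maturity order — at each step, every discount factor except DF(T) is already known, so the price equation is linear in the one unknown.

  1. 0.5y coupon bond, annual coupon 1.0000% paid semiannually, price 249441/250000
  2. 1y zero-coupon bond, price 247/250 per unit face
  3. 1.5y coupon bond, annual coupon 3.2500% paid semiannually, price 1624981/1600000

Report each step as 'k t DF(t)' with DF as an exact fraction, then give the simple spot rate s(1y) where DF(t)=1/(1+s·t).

step 1 [0.5y] bond c/2=1/200: DF=(249441/250000 − 1/200·(0))/(1+1/200) = 1241/1250 ≈ 0.992800
step 2 [1y] zero: DF = P = 247/250 ≈ 0.988000
step 3 [1.5y] bond c/2=13/800: DF=(1624981/1600000 − 13/800·(0.992800+0.988000))/(1+13/800) = 9677/10000 ≈ 0.967700

1 1/2 1241/1250
2 1 247/250
3 3/2 9677/10000
s(1y) = (1/(247/250) − 1)/(1) = 3/247 ≈ 1.2146%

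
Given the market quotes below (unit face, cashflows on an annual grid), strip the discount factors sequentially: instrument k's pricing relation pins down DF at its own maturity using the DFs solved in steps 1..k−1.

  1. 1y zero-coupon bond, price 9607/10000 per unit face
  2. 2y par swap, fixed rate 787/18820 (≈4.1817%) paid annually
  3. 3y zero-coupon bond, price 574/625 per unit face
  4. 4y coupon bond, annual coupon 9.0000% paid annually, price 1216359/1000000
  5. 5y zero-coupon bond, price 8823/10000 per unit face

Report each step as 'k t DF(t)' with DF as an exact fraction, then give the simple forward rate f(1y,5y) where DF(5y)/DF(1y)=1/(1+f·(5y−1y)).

1 1 9607/10000
2 2 9213/10000
3 3 574/625
4 4 8847/10000
5 5 8823/10000
f(1y,5y) = ((9607/10000)/(8823/10000) − 1)/(4) = 196/8823 ≈ 2.2215%

step 1 [1y] zero: DF = P = 9607/10000 ≈ 0.960700
step 2 [2y] swap r/1=787/18820: DF=(1 − 787/18820·(0.960700))/(1+787/18820) = 9213/10000 ≈ 0.921300
step 3 [3y] zero: DF = P = 574/625 ≈ 0.918400
step 4 [4y] bond c/1=9/100: DF=(1216359/1000000 − 9/100·(0.960700+0.921300+0.918400))/(1+9/100) = 8847/10000 ≈ 0.884700
step 5 [5y] zero: DF = P = 8823/10000 ≈ 0.882300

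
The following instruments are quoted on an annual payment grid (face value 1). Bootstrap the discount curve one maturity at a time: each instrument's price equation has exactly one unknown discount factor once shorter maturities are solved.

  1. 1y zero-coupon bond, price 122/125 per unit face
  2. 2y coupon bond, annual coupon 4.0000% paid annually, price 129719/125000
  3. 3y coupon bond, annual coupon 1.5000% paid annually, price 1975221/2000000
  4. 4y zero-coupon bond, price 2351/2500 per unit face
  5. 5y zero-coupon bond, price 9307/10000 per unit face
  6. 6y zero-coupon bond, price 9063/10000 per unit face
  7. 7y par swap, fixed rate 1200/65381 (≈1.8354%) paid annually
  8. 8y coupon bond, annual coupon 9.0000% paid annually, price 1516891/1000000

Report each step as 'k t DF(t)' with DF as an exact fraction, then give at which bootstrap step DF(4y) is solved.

1 1 122/125
2 2 9603/10000
3 3 2361/2500
4 4 2351/2500
5 5 9307/10000
6 6 9063/10000
7 7 22/25
8 8 4259/5000
DF(4y) is solved at step 4

step 1 [1y] zero: DF = P = 122/125 ≈ 0.976000
step 2 [2y] bond c/1=1/25: DF=(129719/125000 − 1/25·(0.976000))/(1+1/25) = 9603/10000 ≈ 0.960300
step 3 [3y] bond c/1=3/200: DF=(1975221/2000000 − 3/200·(0.976000+0.960300))/(1+3/200) = 2361/2500 ≈ 0.944400
step 4 [4y] zero: DF = P = 2351/2500 ≈ 0.940400
step 5 [5y] zero: DF = P = 9307/10000 ≈ 0.930700
step 6 [6y] zero: DF = P = 9063/10000 ≈ 0.906300
step 7 [7y] swap r/1=1200/65381: DF=(1 − 1200/65381·(0.976000+0.960300+0.944400+0.940400+0.930700+0.906300))/(1+1200/65381) = 22/25 ≈ 0.880000
step 8 [8y] bond c/1=9/100: DF=(1516891/1000000 − 9/100·(0.976000+0.960300+0.944400+0.940400+0.930700+0.906300+0.880000))/(1+9/100) = 4259/5000 ≈ 0.851800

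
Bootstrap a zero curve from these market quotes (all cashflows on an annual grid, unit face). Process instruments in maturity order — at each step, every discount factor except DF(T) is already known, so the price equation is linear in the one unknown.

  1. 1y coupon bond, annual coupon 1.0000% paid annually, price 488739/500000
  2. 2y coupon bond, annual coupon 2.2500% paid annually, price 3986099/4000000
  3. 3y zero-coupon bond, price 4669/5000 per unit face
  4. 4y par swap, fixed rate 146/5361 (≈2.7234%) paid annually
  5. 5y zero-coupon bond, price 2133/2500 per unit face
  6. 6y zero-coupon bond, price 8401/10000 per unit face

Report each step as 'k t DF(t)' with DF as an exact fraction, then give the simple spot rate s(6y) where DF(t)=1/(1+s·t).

1 1 4839/5000
2 2 9533/10000
3 3 4669/5000
4 4 4489/5000
5 5 2133/2500
6 6 8401/10000
s(6y) = (1/(8401/10000) − 1)/(6) = 533/16802 ≈ 3.1722%

step 1 [1y] bond c/1=1/100: DF=(488739/500000 − 1/100·(0))/(1+1/100) = 4839/5000 ≈ 0.967800
step 2 [2y] bond c/1=9/400: DF=(3986099/4000000 − 9/400·(0.967800))/(1+9/400) = 9533/10000 ≈ 0.953300
step 3 [3y] zero: DF = P = 4669/5000 ≈ 0.933800
step 4 [4y] swap r/1=146/5361: DF=(1 − 146/5361·(0.967800+0.953300+0.933800))/(1+146/5361) = 4489/5000 ≈ 0.897800
step 5 [5y] zero: DF = P = 2133/2500 ≈ 0.853200
step 6 [6y] zero: DF = P = 8401/10000 ≈ 0.840100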